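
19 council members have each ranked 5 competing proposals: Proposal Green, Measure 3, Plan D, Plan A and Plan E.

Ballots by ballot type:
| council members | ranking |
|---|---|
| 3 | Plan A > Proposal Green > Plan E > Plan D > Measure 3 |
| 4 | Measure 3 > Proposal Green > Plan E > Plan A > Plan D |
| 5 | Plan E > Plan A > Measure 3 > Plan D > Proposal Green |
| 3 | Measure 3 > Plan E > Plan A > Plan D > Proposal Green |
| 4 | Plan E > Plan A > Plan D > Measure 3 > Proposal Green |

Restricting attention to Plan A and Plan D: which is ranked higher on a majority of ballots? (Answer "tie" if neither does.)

Plan A

Ballots ranking Plan A above Plan D: 3 + 4 + 5 + 3 + 4 = 19.
Ballots ranking Plan D above Plan A: 19 − 19 = 0.
Plan A wins the head-to-head 19–0.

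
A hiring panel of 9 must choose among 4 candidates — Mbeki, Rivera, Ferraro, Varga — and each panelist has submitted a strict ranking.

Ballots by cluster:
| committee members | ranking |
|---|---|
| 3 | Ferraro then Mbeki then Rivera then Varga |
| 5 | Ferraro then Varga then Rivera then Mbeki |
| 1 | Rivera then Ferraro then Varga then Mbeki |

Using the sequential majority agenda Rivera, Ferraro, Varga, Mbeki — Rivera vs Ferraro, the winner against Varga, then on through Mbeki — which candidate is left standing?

Ferraro

Round 1: Rivera vs Ferraro — 1–8, Ferraro advances.
Round 2: Ferraro vs Varga — 9–0, Ferraro advances.
Round 3: Ferraro vs Mbeki — 9–0, Ferraro advances.
The agenda winner is Ferraro.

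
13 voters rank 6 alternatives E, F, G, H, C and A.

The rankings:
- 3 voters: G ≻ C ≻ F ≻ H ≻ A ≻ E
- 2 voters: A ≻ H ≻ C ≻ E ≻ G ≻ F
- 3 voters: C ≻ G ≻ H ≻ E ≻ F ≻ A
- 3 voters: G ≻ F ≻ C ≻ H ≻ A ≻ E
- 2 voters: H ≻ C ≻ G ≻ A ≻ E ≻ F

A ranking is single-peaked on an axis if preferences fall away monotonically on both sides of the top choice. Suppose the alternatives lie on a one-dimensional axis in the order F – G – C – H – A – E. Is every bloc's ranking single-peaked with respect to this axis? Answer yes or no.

no

Axis positions: F=1, G=2, C=3, H=4, A=5, E=6.
Bloc 1 (peak G at position 2): ranking walks positions 2-3-1-4-5-6, expanding outward from the peak — single-peaked.
Bloc 2 (peak A at position 5): ranking walks positions 5-4-3-6-2-1, expanding outward from the peak — single-peaked.
Bloc 3: ranking walks positions 3-2-4-6-1-5; E is ranked above A even though A lies between E and the peak C on the axis — preferences dip and rise again. Not single-peaked.
Bloc 4 (peak G at position 2): ranking walks positions 2-1-3-4-5-6, expanding outward from the peak — single-peaked.
Bloc 5 (peak H at position 4): ranking walks positions 4-3-2-5-6-1, expanding outward from the peak — single-peaked.
Bloc 3 violates single-peakedness, so the profile is not single-peaked on this axis.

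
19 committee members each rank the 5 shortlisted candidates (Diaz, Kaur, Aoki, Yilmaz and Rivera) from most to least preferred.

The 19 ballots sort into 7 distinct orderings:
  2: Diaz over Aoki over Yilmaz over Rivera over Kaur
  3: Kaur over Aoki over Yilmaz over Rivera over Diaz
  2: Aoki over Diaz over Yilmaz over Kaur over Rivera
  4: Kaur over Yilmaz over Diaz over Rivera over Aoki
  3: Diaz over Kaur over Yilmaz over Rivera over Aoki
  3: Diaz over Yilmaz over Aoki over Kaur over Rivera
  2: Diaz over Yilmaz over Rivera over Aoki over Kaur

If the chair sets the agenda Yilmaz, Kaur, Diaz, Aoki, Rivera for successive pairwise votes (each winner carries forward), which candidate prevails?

Round 1: Yilmaz vs Kaur — 9–10, Kaur advances.
Round 2: Kaur vs Diaz — 7–12, Diaz advances.
Round 3: Diaz vs Aoki — 14–5, Diaz advances.
Round 4: Diaz vs Rivera — 16–3, Diaz advances.
Diaz survives the agenda.

Diaz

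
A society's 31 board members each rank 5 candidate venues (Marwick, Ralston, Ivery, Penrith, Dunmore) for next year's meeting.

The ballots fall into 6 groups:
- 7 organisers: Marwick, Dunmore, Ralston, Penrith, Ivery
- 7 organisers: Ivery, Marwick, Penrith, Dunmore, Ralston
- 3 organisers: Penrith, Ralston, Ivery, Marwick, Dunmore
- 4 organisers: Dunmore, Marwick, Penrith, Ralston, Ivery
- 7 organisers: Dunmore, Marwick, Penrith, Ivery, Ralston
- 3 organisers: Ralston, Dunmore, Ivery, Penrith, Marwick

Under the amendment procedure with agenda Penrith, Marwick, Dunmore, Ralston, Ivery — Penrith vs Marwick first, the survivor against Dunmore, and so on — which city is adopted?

Marwick

Round 1: Penrith vs Marwick — 6–25, Marwick advances.
Round 2: Marwick vs Dunmore — 17–14, Marwick advances.
Round 3: Marwick vs Ralston — 25–6, Marwick advances.
Round 4: Marwick vs Ivery — 18–13, Marwick advances.
Marwick survives the agenda.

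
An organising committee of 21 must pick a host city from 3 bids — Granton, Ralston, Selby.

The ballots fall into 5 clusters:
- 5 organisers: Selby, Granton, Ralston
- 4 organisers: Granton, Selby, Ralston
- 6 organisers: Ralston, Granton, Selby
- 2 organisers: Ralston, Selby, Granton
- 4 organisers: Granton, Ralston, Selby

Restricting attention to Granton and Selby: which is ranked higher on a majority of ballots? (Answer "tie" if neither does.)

Granton

Ballots ranking Granton above Selby: 4 + 6 + 4 = 14.
Ballots ranking Selby above Granton: 21 − 14 = 7.
Granton wins the head-to-head 14–7.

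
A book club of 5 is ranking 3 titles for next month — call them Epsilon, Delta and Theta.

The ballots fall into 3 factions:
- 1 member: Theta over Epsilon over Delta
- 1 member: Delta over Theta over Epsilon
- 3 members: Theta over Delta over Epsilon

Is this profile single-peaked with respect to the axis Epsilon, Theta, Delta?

yes

Axis positions: Epsilon=1, Theta=2, Delta=3.
Faction 1 (peak Theta at position 2): ranking walks positions 2-1-3, expanding outward from the peak — single-peaked.
Faction 2 (peak Delta at position 3): ranking walks positions 3-2-1, expanding outward from the peak — single-peaked.
Faction 3 (peak Theta at position 2): ranking walks positions 2-3-1, expanding outward from the peak — single-peaked.
Every ranking is single-peaked on this axis.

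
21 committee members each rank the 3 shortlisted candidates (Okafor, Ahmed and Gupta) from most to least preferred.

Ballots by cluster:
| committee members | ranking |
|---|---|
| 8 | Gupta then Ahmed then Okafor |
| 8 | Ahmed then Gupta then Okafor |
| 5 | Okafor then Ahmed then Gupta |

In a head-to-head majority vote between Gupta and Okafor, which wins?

Gupta

Ballots ranking Gupta above Okafor: 8 + 8 = 16.
Ballots ranking Okafor above Gupta: 21 − 16 = 5.
Gupta wins the head-to-head 16–5.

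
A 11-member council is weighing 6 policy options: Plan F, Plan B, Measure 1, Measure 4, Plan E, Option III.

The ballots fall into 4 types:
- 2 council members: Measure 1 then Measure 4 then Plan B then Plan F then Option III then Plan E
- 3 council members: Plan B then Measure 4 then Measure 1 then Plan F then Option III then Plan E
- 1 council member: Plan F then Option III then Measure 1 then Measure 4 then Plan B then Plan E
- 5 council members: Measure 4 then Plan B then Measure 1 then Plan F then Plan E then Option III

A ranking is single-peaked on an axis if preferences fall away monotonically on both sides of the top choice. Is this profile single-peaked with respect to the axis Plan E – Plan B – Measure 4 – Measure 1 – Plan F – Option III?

Axis positions: Plan E=1, Plan B=2, Measure 4=3, Measure 1=4, Plan F=5, Option III=6.
Type 1 (peak Measure 1 at position 4): ranking walks positions 4-3-2-5-6-1, expanding outward from the peak — single-peaked.
Type 2 (peak Plan B at position 2): ranking walks positions 2-3-4-5-6-1, expanding outward from the peak — single-peaked.
Type 3 (peak Plan F at position 5): ranking walks positions 5-6-4-3-2-1, expanding outward from the peak — single-peaked.
Type 4 (peak Measure 4 at position 3): ranking walks positions 3-2-4-5-1-6, expanding outward from the peak — single-peaked.
Every ranking is single-peaked on this axis.

yes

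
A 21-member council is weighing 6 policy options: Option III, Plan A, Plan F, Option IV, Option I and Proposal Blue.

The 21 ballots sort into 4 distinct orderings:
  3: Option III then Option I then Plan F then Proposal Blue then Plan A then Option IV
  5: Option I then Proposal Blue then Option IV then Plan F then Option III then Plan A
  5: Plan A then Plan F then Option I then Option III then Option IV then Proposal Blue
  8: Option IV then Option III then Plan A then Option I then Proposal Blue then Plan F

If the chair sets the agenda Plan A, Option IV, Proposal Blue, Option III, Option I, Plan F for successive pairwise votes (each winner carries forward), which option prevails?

Round 1: Plan A vs Option IV — 8–13, Option IV advances.
Round 2: Option IV vs Proposal Blue — 13–8, Option IV advances.
Round 3: Option IV vs Option III — 13–8, Option IV advances.
Round 4: Option IV vs Option I — 8–13, Option I advances.
Round 5: Option I vs Plan F — 16–5, Option I advances.
Option I survives the agenda.

Option I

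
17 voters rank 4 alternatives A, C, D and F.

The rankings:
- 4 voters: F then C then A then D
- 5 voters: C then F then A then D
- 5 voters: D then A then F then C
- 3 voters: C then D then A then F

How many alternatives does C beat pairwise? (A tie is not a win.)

C against each rival (17 voters):
C vs A: C is ranked higher on 4+5+3 = 12 ballots, A on 5. C wins 12–5.
C vs D: C wins 12–5.
C vs F: C is ranked higher on 5+3 = 8 ballots, F on 9. F wins 9–8.
C beats A, D; loses to F — 2 pairwise wins.

2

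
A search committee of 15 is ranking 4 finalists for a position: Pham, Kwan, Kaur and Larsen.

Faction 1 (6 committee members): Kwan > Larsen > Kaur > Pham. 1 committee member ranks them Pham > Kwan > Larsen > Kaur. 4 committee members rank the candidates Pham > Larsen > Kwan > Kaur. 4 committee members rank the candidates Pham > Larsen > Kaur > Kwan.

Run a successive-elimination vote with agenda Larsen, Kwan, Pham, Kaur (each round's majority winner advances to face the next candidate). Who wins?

Round 1: Larsen vs Kwan — 8–7, Larsen advances.
Round 2: Larsen vs Pham — 6–9, Pham advances.
Round 3: Pham vs Kaur — 9–6, Pham advances.
The agenda winner is Pham.

Pham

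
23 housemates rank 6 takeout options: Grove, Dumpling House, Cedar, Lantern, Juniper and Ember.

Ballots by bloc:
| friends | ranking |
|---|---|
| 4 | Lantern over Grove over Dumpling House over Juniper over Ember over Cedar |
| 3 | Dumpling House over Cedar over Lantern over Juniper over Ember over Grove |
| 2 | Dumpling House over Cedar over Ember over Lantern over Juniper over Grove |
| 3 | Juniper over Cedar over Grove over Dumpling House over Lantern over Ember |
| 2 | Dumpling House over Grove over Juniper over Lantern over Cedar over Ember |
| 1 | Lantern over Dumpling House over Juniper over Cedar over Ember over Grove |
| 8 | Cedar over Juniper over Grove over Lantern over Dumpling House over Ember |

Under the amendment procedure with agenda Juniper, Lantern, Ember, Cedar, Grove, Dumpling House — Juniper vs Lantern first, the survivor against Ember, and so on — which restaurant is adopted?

Dumpling House

Round 1: Juniper vs Lantern — 13–10, Juniper advances.
Round 2: Juniper vs Ember — 21–2, Juniper advances.
Round 3: Juniper vs Cedar — 10–13, Cedar advances.
Round 4: Cedar vs Grove — 17–6, Cedar advances.
Round 5: Cedar vs Dumpling House — 11–12, Dumpling House advances.
Dumpling House survives the agenda.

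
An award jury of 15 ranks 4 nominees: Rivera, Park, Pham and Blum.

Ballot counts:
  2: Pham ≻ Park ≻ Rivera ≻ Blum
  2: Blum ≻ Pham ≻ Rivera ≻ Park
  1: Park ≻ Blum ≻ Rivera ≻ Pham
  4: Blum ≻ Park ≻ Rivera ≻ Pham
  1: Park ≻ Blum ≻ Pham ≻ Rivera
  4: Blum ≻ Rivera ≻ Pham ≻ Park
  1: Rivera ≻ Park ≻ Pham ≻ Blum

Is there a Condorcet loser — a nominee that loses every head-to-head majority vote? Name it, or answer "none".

Pairwise majorities:
Rivera vs Park: Park wins 8–7.
Rivera vs Pham: Rivera wins 10–5.
Rivera vs Blum: 3 to 12, Blum.
Park–Pham: Pham 8–7.
Park–Blum: Blum 10–5.
Pham vs Blum: Blum, 12–3.
No nominee is winless: Rivera beats Pham; Park beats Rivera; Pham beats Park; Blum beats Rivera. There is no Condorcet loser.

none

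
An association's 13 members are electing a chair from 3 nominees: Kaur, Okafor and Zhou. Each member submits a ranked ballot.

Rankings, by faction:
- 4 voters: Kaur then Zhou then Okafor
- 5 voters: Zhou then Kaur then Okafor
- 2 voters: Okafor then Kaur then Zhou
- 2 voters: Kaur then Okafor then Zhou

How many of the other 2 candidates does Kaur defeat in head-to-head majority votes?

2

Kaur against each rival (13 voters):
Kaur vs Okafor: 4+5+2 = 11 for Kaur, 2 for Okafor — Kaur by 11–2.
Kaur vs Zhou: Kaur wins 8–5.
Kaur beats Okafor, Zhou — 2 pairwise wins.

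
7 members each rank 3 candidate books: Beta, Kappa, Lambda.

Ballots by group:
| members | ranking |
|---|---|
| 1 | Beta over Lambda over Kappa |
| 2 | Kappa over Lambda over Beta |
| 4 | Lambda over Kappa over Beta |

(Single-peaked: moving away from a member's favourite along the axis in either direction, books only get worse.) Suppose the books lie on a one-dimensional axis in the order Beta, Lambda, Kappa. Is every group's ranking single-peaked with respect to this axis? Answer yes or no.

yes

Axis positions: Beta=1, Lambda=2, Kappa=3.
Group 1 (peak Beta at position 1): ranking walks positions 1-2-3, expanding outward from the peak — single-peaked.
Group 2 (peak Kappa at position 3): ranking walks positions 3-2-1, expanding outward from the peak — single-peaked.
Group 3 (peak Lambda at position 2): ranking walks positions 2-3-1, expanding outward from the peak — single-peaked.
Every ranking is single-peaked on this axis.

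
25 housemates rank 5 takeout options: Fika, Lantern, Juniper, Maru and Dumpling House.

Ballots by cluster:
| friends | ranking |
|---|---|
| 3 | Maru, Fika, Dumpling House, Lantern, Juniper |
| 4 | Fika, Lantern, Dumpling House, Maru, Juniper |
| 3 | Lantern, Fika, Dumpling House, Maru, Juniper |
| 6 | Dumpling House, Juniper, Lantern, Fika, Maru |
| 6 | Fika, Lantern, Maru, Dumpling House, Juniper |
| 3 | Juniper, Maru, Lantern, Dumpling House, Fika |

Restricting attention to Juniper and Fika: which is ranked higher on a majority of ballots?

Fika

Ballots ranking Juniper above Fika: 6 + 3 = 9.
Ballots ranking Fika above Juniper: 25 − 9 = 16.
Fika wins the head-to-head 16–9.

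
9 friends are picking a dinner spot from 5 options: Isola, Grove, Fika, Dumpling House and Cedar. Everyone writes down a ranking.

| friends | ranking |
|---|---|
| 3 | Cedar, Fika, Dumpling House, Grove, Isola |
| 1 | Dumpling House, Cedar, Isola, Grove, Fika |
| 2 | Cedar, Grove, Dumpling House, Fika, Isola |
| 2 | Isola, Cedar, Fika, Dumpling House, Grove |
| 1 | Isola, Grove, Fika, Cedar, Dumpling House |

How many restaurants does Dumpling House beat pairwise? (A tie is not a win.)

Dumpling House against each rival (9 friends):
Dumpling House vs Isola: Dumpling House, 6–3.
Dumpling House vs Grove: 3+1+2 = 6 for Dumpling House, 3 for Grove — Dumpling House by 6–3.
Dumpling House vs Fika: Dumpling House is ranked higher on 1+2 = 3 ballots, Fika on 6. Fika wins 6–3.
Dumpling House vs Cedar: Dumpling House preferred on 1 ballot; Cedar wins 8–1.
Dumpling House beats Isola, Grove; loses to Fika, Cedar — 2 pairwise wins.

2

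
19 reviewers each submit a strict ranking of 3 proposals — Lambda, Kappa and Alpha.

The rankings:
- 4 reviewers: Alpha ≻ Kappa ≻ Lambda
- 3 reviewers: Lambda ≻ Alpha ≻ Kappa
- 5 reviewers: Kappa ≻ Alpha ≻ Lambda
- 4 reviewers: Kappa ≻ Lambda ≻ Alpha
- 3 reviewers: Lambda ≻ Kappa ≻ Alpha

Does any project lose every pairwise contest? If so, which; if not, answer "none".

Alpha

Head-to-head results (19 reviewers):
Lambda–Kappa: Kappa 13–6.
Lambda vs Alpha: Lambda preferred on 3+4+3 = 10 ballots; Lambda wins 10–9.
Kappa vs Alpha: Kappa wins 12–7.
Alpha is beaten in every head-to-head and is the Condorcet loser.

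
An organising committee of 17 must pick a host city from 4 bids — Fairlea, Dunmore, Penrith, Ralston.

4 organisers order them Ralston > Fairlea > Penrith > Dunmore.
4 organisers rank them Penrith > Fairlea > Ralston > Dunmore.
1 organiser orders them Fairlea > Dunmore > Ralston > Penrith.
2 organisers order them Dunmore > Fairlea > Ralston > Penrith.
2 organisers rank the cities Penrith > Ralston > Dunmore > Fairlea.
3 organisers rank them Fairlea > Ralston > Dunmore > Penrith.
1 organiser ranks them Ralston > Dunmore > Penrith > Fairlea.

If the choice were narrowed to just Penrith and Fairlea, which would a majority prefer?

Fairlea

Ballots ranking Penrith above Fairlea: 4 + 2 + 1 = 7.
Ballots ranking Fairlea above Penrith: 17 − 7 = 10.
Fairlea wins the head-to-head 10–7.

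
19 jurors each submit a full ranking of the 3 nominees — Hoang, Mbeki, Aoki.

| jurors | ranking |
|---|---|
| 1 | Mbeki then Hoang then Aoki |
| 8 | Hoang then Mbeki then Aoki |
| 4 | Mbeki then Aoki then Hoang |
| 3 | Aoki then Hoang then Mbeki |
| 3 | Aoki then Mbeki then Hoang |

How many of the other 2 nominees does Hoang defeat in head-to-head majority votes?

Hoang against each rival (19 jurors):
Hoang–Mbeki: Hoang 11–8.
Hoang vs Aoki: Hoang preferred on 1+8 = 9 ballots; Aoki wins 10–9.
Hoang beats Mbeki; loses to Aoki — 1 pairwise win.

1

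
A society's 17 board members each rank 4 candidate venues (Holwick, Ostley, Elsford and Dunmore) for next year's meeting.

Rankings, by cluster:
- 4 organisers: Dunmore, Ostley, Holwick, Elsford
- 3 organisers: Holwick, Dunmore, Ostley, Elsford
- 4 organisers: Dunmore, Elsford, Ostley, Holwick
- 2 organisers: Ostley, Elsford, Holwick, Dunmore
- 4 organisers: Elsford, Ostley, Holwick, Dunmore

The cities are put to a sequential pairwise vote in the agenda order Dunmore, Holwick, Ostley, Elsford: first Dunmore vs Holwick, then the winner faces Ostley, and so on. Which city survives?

Round 1: Dunmore vs Holwick — 8–9, Holwick advances.
Round 2: Holwick vs Ostley — 3–14, Ostley advances.
Round 3: Ostley vs Elsford — 9–8, Ostley advances.
The agenda winner is Ostley.

Ostley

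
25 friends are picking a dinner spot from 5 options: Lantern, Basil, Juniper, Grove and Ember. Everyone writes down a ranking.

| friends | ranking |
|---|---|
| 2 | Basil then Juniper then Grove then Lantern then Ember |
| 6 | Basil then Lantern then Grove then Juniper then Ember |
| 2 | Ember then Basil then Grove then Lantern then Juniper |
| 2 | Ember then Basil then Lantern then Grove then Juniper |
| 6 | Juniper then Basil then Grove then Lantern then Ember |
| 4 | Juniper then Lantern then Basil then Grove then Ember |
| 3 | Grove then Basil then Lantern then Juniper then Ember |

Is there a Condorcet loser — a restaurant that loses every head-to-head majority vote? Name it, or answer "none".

Pairwise majorities:
Lantern–Basil: Basil 21–4.
Lantern vs Juniper: 13 to 12, Lantern.
Lantern vs Grove: Lantern preferred on 6+2+4 = 12 ballots; Grove wins 13–12.
Lantern–Ember: Lantern 21–4.
Basil vs Juniper: Basil wins 15–10.
Basil vs Grove: Basil wins 22–3.
Basil vs Ember: Basil, 21–4.
Juniper vs Grove: 12 to 13, Grove.
Juniper vs Ember: 2+6+6+4+3 = 21 for Juniper, 4 for Ember — Juniper by 21–4.
Grove vs Ember: 2+6+6+4+3 = 21 for Grove, 4 for Ember — Grove by 21–4.
Ember is beaten in every head-to-head and is the Condorcet loser.

Ember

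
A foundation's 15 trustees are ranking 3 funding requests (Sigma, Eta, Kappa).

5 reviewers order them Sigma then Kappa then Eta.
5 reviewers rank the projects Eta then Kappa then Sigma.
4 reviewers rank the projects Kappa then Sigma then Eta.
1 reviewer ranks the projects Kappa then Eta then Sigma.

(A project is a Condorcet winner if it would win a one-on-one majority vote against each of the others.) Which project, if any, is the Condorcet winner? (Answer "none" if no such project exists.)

Kappa

Check each pair by majority over 15 ballots:
Sigma–Eta: Sigma 9–6.
Sigma vs Kappa: Kappa wins 10–5.
Eta–Kappa: Kappa 10–5.
Kappa defeats every rival head-to-head and is the Condorcet winner.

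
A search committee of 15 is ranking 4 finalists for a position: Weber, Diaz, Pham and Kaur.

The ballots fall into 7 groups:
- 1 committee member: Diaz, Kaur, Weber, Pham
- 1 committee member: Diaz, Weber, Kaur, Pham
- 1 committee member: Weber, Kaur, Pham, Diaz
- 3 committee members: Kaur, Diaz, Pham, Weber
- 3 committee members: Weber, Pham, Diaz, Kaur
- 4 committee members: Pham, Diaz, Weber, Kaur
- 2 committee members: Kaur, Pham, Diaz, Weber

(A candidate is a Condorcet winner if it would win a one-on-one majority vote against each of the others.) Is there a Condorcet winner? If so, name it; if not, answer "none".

none

Head-to-head results (15 committee members):
Weber vs Diaz: Diaz wins 11–4.
Weber vs Pham: Pham, 9–6.
Weber vs Kaur: 1+1+3+4 = 9 for Weber, 6 for Kaur — Weber by 9–6.
Diaz–Pham: Pham 10–5.
Diaz vs Kaur: Diaz is ranked higher on 1+1+3+4 = 9 ballots, Kaur on 6. Diaz wins 9–6.
Pham vs Kaur: Pham is ranked higher on 3+4 = 7 ballots, Kaur on 8. Kaur wins 8–7.
No candidate is unbeaten: Weber loses to Diaz; Diaz loses to Pham; Pham loses to Kaur; Kaur loses to Weber. In particular Weber → Kaur → Pham → Weber is a majority cycle — no Condorcet winner exists.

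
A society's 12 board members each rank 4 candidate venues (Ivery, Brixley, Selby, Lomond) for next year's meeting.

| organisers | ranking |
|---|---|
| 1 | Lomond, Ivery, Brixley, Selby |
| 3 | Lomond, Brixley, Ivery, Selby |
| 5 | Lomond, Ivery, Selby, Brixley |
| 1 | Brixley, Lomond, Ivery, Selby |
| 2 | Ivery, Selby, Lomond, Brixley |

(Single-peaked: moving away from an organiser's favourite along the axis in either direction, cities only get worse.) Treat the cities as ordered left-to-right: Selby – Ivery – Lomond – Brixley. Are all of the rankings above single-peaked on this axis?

yes

Axis positions: Selby=1, Ivery=2, Lomond=3, Brixley=4.
Bloc 1 (peak Lomond at position 3): ranking walks positions 3-2-4-1, expanding outward from the peak — single-peaked.
Bloc 2 (peak Lomond at position 3): ranking walks positions 3-4-2-1, expanding outward from the peak — single-peaked.
Bloc 3 (peak Lomond at position 3): ranking walks positions 3-2-1-4, expanding outward from the peak — single-peaked.
Bloc 4 (peak Brixley at position 4): ranking walks positions 4-3-2-1, expanding outward from the peak — single-peaked.
Bloc 5 (peak Ivery at position 2): ranking walks positions 2-1-3-4, expanding outward from the peak — single-peaked.
Every ranking is single-peaked on this axis.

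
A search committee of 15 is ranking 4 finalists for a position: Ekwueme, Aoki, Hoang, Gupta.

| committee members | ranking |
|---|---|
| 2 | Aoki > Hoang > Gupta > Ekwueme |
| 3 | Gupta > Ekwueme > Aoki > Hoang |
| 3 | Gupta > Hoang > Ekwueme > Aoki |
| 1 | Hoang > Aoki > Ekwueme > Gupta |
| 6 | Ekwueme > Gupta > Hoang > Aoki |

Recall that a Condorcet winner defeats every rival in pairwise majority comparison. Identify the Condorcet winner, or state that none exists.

Gupta

Head-to-head results (15 committee members):
Ekwueme vs Aoki: Ekwueme wins 12–3.
Ekwueme–Hoang: Ekwueme 9–6.
Ekwueme vs Gupta: 7 to 8, Gupta.
Aoki vs Hoang: Hoang wins 10–5.
Aoki vs Gupta: 2+1 = 3 for Aoki, 12 for Gupta — Gupta by 12–3.
Hoang vs Gupta: Hoang preferred on 2+1 = 3 ballots; Gupta wins 12–3.
Gupta wins every pairwise contest, so Gupta is the Condorcet winner.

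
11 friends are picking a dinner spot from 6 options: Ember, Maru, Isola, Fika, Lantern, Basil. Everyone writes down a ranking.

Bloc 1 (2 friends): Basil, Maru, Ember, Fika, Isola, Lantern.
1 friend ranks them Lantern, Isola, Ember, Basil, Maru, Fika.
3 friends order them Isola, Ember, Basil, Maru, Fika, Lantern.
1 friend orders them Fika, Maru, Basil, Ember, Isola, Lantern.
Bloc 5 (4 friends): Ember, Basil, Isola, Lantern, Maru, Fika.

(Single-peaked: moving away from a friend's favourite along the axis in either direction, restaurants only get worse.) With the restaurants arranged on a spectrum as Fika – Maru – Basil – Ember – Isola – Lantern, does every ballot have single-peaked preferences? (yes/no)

yes

Axis positions: Fika=1, Maru=2, Basil=3, Ember=4, Isola=5, Lantern=6.
Bloc 1 (peak Basil at position 3): ranking walks positions 3-2-4-1-5-6, expanding outward from the peak — single-peaked.
Bloc 2 (peak Lantern at position 6): ranking walks positions 6-5-4-3-2-1, expanding outward from the peak — single-peaked.
Bloc 3 (peak Isola at position 5): ranking walks positions 5-4-3-2-1-6, expanding outward from the peak — single-peaked.
Bloc 4 (peak Fika at position 1): ranking walks positions 1-2-3-4-5-6, expanding outward from the peak — single-peaked.
Bloc 5 (peak Ember at position 4): ranking walks positions 4-3-5-6-2-1, expanding outward from the peak — single-peaked.
Every ranking is single-peaked on this axis.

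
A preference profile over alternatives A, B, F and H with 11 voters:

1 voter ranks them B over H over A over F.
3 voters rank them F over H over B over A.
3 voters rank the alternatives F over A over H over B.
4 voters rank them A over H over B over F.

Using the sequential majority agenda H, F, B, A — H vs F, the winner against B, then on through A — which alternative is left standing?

F

Round 1: H vs F — 5–6, F advances.
Round 2: F vs B — 6–5, F advances.
Round 3: F vs A — 6–5, F advances.
F survives the agenda.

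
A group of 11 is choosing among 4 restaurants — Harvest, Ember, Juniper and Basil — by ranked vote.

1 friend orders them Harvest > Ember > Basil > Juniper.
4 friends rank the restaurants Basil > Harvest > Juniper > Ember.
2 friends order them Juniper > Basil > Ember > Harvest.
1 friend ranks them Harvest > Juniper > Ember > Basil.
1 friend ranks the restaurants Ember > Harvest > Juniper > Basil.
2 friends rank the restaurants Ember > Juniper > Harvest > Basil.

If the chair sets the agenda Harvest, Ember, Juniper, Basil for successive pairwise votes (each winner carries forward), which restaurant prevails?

Basil

Round 1: Harvest vs Ember — 6–5, Harvest advances.
Round 2: Harvest vs Juniper — 7–4, Harvest advances.
Round 3: Harvest vs Basil — 5–6, Basil advances.
The agenda winner is Basil.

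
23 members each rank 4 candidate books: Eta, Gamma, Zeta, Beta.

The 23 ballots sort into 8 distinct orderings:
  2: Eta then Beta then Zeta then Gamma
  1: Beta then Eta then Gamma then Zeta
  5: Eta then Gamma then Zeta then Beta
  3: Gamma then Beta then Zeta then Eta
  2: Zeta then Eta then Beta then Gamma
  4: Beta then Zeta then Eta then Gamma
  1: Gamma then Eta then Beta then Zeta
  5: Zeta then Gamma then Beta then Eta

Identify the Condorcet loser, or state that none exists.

none

Head-to-head results (23 members):
Eta vs Gamma: Eta wins 14–9.
Eta vs Zeta: Zeta wins 14–9.
Eta–Beta: Beta 13–10.
Gamma vs Zeta: Gamma preferred on 1+5+3+1 = 10 ballots; Zeta wins 13–10.
Gamma vs Beta: Gamma preferred on 5+3+1+5 = 14 ballots; Gamma wins 14–9.
Zeta vs Beta: Zeta wins 12–11.
No book is winless: Eta beats Gamma; Gamma beats Beta; Zeta beats Eta; Beta beats Eta. There is no Condorcet loser.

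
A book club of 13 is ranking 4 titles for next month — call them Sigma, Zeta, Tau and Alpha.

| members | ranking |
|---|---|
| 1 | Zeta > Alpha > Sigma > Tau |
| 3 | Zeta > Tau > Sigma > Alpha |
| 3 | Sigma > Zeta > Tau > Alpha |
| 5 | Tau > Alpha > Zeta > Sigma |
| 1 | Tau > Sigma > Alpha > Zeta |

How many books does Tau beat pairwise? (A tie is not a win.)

2

Tau against each rival (13 members):
Tau vs Sigma: Tau wins 9–4.
Tau vs Zeta: Zeta wins 7–6.
Tau vs Alpha: 3+3+5+1 = 12 for Tau, 1 for Alpha — Tau by 12–1.
Tau beats Sigma, Alpha; loses to Zeta — 2 pairwise wins.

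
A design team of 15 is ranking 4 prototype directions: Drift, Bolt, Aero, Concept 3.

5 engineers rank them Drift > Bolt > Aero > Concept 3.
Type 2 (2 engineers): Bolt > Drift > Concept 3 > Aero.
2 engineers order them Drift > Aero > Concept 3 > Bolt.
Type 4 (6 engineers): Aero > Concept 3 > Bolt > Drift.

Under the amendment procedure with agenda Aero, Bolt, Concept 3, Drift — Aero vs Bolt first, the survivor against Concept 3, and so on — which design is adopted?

Round 1: Aero vs Bolt — 8–7, Aero advances.
Round 2: Aero vs Concept 3 — 13–2, Aero advances.
Round 3: Aero vs Drift — 6–9, Drift advances.
Drift survives the agenda.

Drift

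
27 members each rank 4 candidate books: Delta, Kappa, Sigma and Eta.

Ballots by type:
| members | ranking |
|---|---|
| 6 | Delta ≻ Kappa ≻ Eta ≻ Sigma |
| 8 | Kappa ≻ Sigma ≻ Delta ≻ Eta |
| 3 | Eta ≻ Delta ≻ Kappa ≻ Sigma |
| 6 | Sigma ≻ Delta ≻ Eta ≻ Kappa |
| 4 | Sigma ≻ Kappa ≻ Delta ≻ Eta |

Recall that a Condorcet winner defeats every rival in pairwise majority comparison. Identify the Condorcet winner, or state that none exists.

Head-to-head results (27 members):
Delta–Kappa: Delta 15–12.
Delta vs Sigma: Delta preferred on 6+3 = 9 ballots; Sigma wins 18–9.
Delta vs Eta: Delta wins 24–3.
Kappa vs Sigma: Kappa wins 17–10.
Kappa vs Eta: Kappa, 18–9.
Sigma vs Eta: 18 to 9, Sigma.
Every book loses at least once (Delta loses to Sigma; Kappa loses to Delta; Sigma loses to Kappa; Eta loses to Delta). The majority relation contains the cycle Delta beats Kappa beats Sigma beats Delta, so there is no Condorcet winner.

none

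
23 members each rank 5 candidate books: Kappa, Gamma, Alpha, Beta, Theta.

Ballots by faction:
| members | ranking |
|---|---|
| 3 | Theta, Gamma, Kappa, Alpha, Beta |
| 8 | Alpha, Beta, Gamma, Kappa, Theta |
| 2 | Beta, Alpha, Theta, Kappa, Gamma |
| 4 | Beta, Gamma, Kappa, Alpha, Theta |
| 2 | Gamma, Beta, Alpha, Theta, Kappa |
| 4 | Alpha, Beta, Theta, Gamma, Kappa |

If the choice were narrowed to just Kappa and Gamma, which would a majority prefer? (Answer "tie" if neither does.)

Ballots ranking Kappa above Gamma: 2.
Ballots ranking Gamma above Kappa: 23 − 2 = 21.
Gamma wins the head-to-head 21–2.

Gamma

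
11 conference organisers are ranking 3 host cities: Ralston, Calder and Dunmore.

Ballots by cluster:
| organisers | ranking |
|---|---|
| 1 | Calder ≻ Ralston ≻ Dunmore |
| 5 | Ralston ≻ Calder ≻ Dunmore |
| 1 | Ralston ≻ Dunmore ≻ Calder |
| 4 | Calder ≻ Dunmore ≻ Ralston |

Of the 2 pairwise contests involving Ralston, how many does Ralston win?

Ralston against each rival (11 organisers):
Ralston–Calder: Ralston 6–5.
Ralston–Dunmore: Ralston 7–4.
Ralston beats Calder, Dunmore — 2 pairwise wins.

2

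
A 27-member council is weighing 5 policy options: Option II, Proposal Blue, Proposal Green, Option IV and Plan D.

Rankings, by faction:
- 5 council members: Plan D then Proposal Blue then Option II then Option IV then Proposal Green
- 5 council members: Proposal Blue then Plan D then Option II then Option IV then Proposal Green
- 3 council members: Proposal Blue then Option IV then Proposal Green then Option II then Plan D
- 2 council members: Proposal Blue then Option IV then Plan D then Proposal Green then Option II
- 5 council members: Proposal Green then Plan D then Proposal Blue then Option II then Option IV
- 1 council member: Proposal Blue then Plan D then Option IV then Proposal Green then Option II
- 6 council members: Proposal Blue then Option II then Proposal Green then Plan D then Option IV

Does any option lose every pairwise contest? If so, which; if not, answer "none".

Pairwise majorities:
Option II vs Proposal Blue: Proposal Blue wins 27–0.
Option II vs Proposal Green: Option II preferred on 5+5+6 = 16 ballots; Option II wins 16–11.
Option II vs Option IV: 5+5+5+6 = 21 for Option II, 6 for Option IV — Option II by 21–6.
Option II vs Plan D: Option II is ranked higher on 3+6 = 9 ballots, Plan D on 18. Plan D wins 18–9.
Proposal Blue vs Proposal Green: Proposal Blue wins 22–5.
Proposal Blue vs Option IV: 27 to 0, Proposal Blue.
Proposal Blue vs Plan D: Proposal Blue preferred on 5+3+2+1+6 = 17 ballots; Proposal Blue wins 17–10.
Proposal Green vs Option IV: Option IV, 16–11.
Proposal Green–Plan D: Proposal Green 14–13.
Option IV vs Plan D: Option IV is ranked higher on 3+2 = 5 ballots, Plan D on 22. Plan D wins 22–5.
No option is winless: Option II beats Proposal Green; Proposal Blue beats Option II; Proposal Green beats Plan D; Option IV beats Proposal Green; Plan D beats Option II. There is no Condorcet loser.

none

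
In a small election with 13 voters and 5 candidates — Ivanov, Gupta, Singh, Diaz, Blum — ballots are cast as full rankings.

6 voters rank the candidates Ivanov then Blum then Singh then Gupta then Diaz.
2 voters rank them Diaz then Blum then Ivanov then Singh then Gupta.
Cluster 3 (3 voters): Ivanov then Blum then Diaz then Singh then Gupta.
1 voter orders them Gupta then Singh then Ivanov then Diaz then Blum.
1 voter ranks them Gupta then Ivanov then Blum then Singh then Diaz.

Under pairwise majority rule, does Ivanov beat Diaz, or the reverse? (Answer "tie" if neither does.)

Ballots ranking Ivanov above Diaz: 6 + 3 + 1 + 1 = 11.
Ballots ranking Diaz above Ivanov: 13 − 11 = 2.
Ivanov wins the head-to-head 11–2.

Ivanov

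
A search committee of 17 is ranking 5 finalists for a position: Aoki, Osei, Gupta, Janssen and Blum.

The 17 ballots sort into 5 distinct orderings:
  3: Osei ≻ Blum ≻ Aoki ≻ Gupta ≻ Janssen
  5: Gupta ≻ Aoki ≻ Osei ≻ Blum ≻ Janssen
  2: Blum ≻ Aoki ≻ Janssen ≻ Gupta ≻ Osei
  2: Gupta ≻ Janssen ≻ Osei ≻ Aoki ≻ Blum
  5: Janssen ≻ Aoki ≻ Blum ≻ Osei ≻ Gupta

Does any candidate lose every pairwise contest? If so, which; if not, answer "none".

none

Head-to-head results (17 committee members):
Aoki vs Osei: Aoki preferred on 5+2+5 = 12 ballots; Aoki wins 12–5.
Aoki vs Gupta: 3+2+5 = 10 for Aoki, 7 for Gupta — Aoki by 10–7.
Aoki vs Janssen: 3+5+2 = 10 for Aoki, 7 for Janssen — Aoki by 10–7.
Aoki–Blum: Aoki 12–5.
Osei vs Gupta: Gupta wins 9–8.
Osei vs Janssen: Janssen wins 9–8.
Osei vs Blum: 10 to 7, Osei.
Gupta vs Janssen: Gupta preferred on 3+5+2 = 10 ballots; Gupta wins 10–7.
Gupta vs Blum: Blum, 10–7.
Janssen vs Blum: 2+5 = 7 for Janssen, 10 for Blum — Blum by 10–7.
Every candidate wins at least one matchup (Aoki beats Osei; Osei beats Blum; Gupta beats Osei; Janssen beats Osei; Blum beats Gupta), so there is no Condorcet loser.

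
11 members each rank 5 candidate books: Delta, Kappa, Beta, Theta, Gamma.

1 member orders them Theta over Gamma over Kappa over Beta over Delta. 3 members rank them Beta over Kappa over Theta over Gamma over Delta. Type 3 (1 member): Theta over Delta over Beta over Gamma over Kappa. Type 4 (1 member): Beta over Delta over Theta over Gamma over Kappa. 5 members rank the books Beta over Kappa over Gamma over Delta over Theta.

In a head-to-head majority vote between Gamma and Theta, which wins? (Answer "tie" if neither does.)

Theta

Ballots ranking Gamma above Theta: 5.
Ballots ranking Theta above Gamma: 11 − 5 = 6.
Theta wins the head-to-head 6–5.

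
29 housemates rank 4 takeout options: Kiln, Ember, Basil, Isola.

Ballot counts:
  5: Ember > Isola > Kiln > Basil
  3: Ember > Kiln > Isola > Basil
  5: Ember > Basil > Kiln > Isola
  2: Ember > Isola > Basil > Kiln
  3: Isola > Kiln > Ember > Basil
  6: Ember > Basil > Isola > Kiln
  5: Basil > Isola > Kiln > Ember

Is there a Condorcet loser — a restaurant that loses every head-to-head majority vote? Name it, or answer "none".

Head-to-head results (29 friends):
Kiln–Ember: Ember 21–8.
Kiln vs Basil: 5+3+3 = 11 for Kiln, 18 for Basil — Basil by 18–11.
Kiln–Isola: Isola 21–8.
Ember vs Basil: 24 to 5, Ember.
Ember vs Isola: Ember is ranked higher on 5+3+5+2+6 = 21 ballots, Isola on 8. Ember wins 21–8.
Basil vs Isola: Basil preferred on 5+6+5 = 16 ballots; Basil wins 16–13.
Only Kiln has no wins; Kiln is the Condorcet loser.

Kiln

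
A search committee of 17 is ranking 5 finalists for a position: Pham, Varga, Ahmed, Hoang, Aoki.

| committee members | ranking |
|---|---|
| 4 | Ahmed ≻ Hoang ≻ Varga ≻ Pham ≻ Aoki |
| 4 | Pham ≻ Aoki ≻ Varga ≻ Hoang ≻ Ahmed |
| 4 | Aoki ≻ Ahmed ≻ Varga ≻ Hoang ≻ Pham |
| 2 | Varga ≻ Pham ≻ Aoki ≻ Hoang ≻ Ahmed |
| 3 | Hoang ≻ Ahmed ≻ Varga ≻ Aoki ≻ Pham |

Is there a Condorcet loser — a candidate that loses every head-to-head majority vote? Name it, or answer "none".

Head-to-head results (17 committee members):
Pham vs Varga: Varga wins 13–4.
Pham vs Ahmed: 6 to 11, Ahmed.
Pham vs Hoang: Pham preferred on 4+2 = 6 ballots; Hoang wins 11–6.
Pham vs Aoki: 10 to 7, Pham.
Varga vs Ahmed: 4+2 = 6 for Varga, 11 for Ahmed — Ahmed by 11–6.
Varga vs Hoang: Varga preferred on 4+4+2 = 10 ballots; Varga wins 10–7.
Varga vs Aoki: Varga, 9–8.
Ahmed–Hoang: Hoang 9–8.
Ahmed vs Aoki: Ahmed preferred on 4+3 = 7 ballots; Aoki wins 10–7.
Hoang vs Aoki: Aoki wins 10–7.
Each candidate has at least one pairwise win (Pham beats Aoki; Varga beats Pham; Ahmed beats Pham; Hoang beats Pham; Aoki beats Ahmed) — no Condorcet loser.

none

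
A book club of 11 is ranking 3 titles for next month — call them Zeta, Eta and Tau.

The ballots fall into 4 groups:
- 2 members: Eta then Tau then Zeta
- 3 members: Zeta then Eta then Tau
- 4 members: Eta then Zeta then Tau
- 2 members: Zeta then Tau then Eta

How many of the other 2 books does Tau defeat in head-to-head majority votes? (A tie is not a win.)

Tau against each rival (11 members):
Tau–Zeta: Zeta 9–2.
Tau vs Eta: Eta, 9–2.
Tau beats no one; loses to Zeta, Eta — 0 pairwise wins.

0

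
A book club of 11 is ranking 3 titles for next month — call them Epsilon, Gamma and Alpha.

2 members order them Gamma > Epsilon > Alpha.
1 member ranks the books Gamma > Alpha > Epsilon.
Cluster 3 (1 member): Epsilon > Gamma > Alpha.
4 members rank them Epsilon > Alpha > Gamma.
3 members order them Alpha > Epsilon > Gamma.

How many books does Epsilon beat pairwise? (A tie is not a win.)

2

Epsilon against each rival (11 members):
Epsilon vs Gamma: Epsilon preferred on 1+4+3 = 8 ballots; Epsilon wins 8–3.
Epsilon vs Alpha: Epsilon, 7–4.
Epsilon beats Gamma, Alpha — 2 pairwise wins.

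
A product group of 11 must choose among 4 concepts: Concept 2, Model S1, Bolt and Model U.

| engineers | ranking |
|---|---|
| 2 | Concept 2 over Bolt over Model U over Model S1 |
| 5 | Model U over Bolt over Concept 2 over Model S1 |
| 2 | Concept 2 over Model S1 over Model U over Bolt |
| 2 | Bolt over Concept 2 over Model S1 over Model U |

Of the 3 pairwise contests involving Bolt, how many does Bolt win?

Bolt against each rival (11 engineers):
Bolt vs Concept 2: 5+2 = 7 for Bolt, 4 for Concept 2 — Bolt by 7–4.
Bolt–Model S1: Bolt 9–2.
Bolt vs Model U: Bolt preferred on 2+2 = 4 ballots; Model U wins 7–4.
Bolt beats Concept 2, Model S1; loses to Model U — 2 pairwise wins.

2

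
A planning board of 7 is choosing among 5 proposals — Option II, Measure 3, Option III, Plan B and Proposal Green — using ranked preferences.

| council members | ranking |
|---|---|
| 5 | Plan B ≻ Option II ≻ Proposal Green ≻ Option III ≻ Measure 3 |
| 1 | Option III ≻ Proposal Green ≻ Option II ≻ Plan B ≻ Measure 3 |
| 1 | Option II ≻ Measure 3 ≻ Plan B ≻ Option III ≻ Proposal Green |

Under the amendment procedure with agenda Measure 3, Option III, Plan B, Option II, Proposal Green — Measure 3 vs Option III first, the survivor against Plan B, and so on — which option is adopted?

Plan B

Round 1: Measure 3 vs Option III — 1–6, Option III advances.
Round 2: Option III vs Plan B — 1–6, Plan B advances.
Round 3: Plan B vs Option II — 5–2, Plan B advances.
Round 4: Plan B vs Proposal Green — 6–1, Plan B advances.
Plan B survives the agenda.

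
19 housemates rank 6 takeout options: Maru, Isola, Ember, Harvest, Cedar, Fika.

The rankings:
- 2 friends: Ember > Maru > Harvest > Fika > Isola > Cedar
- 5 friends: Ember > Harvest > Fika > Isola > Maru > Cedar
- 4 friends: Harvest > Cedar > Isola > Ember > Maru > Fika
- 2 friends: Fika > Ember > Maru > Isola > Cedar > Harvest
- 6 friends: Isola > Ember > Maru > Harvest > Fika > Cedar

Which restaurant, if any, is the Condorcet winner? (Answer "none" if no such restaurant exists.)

Pairwise majorities:
Maru vs Isola: Isola wins 15–4.
Maru vs Ember: Ember, 19–0.
Maru vs Harvest: Maru wins 10–9.
Maru vs Cedar: Maru wins 15–4.
Maru vs Fika: Maru, 12–7.
Isola vs Ember: Isola wins 10–9.
Isola–Harvest: Harvest 11–8.
Isola vs Cedar: Isola wins 15–4.
Isola vs Fika: Isola wins 10–9.
Ember vs Harvest: Ember, 15–4.
Ember–Cedar: Ember 15–4.
Ember vs Fika: Ember wins 17–2.
Harvest vs Cedar: Harvest, 17–2.
Harvest vs Fika: Harvest wins 17–2.
Cedar–Fika: Fika 15–4.
Every restaurant loses at least once (Maru loses to Isola; Isola loses to Harvest; Ember loses to Isola; Harvest loses to Maru; Cedar loses to Maru; Fika loses to Maru). The majority relation contains the cycle Maru > Harvest > Isola > Maru, so there is no Condorcet winner.

none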